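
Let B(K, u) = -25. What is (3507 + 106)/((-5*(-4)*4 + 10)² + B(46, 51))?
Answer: 3613/8075 ≈ 0.44743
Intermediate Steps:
(3507 + 106)/((-5*(-4)*4 + 10)² + B(46, 51)) = (3507 + 106)/((-5*(-4)*4 + 10)² - 25) = 3613/((20*4 + 10)² - 25) = 3613/((80 + 10)² - 25) = 3613/(90² - 25) = 3613/(8100 - 25) = 3613/8075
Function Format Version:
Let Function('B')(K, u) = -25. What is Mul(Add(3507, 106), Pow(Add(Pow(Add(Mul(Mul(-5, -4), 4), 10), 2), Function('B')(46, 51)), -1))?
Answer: Rational(3613, 8075) ≈ 0.44743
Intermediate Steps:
Mul(Add(3507, 106), Pow(Add(Pow(Add(Mul(Mul(-5, -4), 4), 10), 2), Function('B')(46, 51)), -1)) = Mul(Add(3507, 106), Pow(Add(Pow(Add(Mul(Mul(-5, -4), 4), 10), 2), -25), -1)) = Mul(3613, Pow(Add(Pow(Add(Mul(20, 4), 10), 2), -25), -1)) = Mul(3613, Pow(Add(Pow(Add(80, 10), 2), -25), -1)) = Mul(3613, Pow(Add(Pow(90, 2), -25), -1)) = Mul(3613, Pow(Add(8100, -25), -1)) = Mul(3613, Pow(8075, -1)) = Mul(3613, Rational(1, 8075)) = Rational(3613, 8075)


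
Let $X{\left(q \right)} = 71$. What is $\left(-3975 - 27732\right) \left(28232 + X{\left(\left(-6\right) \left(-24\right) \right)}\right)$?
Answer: $-897403221$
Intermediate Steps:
$\left(-3975 - 27732\right) \left(28232 + X{\left(\left(-6\right) \left(-24\right) \right)}\right) = \left(-3975 - 27732\right) \left(28232 + 71\right) = \left(-31707\right) 28303 = -897403221$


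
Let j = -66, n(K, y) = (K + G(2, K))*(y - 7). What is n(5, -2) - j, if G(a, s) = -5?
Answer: 66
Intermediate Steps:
n(K, y) = (-7 + y)*(-5 + K) (n(K, y) = (K - 5)*(y - 7) = (-5 + K)*(-7 + y) = (-7 + y)*(-5 + K))
n(5, -2) - j = (35 - 7*5 - 5*(-2) + 5*(-2)) - 1*(-66) = (35 - 35 + 10 - 10) + 66 = 0 + 66 = 66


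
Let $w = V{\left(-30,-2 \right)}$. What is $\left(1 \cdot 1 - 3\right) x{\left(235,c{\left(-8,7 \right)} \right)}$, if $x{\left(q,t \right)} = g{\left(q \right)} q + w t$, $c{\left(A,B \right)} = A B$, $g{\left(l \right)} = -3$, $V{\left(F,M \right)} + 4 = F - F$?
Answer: $962$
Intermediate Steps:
$V{\left(F,M \right)} = -4$ ($V{\left(F,M \right)} = -4 + \left(F - F\right) = -4 + 0 = -4$)
$w = -4$
$x{\left(q,t \right)} = - 4 t - 3 q$ ($x{\left(q,t \right)} = - 3 q - 4 t = - 4 t - 3 q$)
$\left(1 \cdot 1 - 3\right) x{\left(235,c{\left(-8,7 \right)} \right)} = \left(1 \cdot 1 - 3\right) \left(- 4 \left(\left(-8\right) 7\right) - 705\right) = \left(1 - 3\right) \left(\left(-4\right) \left(-56\right) - 705\right) = - 2 \left(224 - 705\right) = \left(-2\right) \left(-481\right) = 962$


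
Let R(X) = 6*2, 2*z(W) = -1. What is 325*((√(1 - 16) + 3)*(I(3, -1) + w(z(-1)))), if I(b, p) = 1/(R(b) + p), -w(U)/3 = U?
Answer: 34125/22 + 11375*I*√15/22 ≈ 1551.1 + 2002.5*I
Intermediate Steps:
z(W) = -½ (z(W) = (½)*(-1) = -½)
R(X) = 12
w(U) = -3*U
I(b, p) = 1/(12 + p)
325*((√(1 - 16) + 3)*(I(3, -1) + w(z(-1)))) = 325*((√(1 - 16) + 3)*(1/(12 - 1) - 3*(-½))) = 325*((√(-15) + 3)*(1/11 + 3/2)) = 325*((I*√15 + 3)*(1/11 + 3/2)) = 325*((3 + I*√15)*(35/22)) = 325*(105/22 + 35*I*√15/22) = 34125/22 + 11375*I*√15/22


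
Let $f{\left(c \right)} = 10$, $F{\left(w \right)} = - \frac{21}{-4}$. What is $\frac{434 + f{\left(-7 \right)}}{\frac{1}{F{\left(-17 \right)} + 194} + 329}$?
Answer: $\frac{353868}{262217} \approx 1.3495$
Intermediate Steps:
$F{\left(w \right)} = \frac{21}{4}$ ($F{\left(w \right)} = \left(-21\right) \left(- \frac{1}{4}\right) = \frac{21}{4}$)
$\frac{434 + f{\left(-7 \right)}}{\frac{1}{F{\left(-17 \right)} + 194} + 329} = \frac{434 + 10}{\frac{1}{\frac{21}{4} + 194} + 329} = \frac{444}{\frac{1}{\frac{797}{4}} + 329} = \frac{444}{\frac{4}{797} + 329} = \frac{444}{\frac{262217}{797}} = 444 \cdot \frac{797}{262217} = \frac{353868}{262217}$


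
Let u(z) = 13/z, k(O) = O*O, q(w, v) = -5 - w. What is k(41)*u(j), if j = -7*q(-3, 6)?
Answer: 21853/14 ≈ 1560.9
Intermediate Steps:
k(O) = O**2
j = 14 (j = -7*(-5 - 1*(-3)) = -7*(-5 + 3) = -7*(-2) = 14)
k(41)*u(j) = 41**2*(13/14) = 1681*(13*(1/14)) = 1681*(13/14) = 21853/14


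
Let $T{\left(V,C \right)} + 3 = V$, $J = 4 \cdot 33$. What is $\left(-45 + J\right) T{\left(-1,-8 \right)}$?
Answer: $-348$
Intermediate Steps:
$J = 132$
$T{\left(V,C \right)} = -3 + V$
$\left(-45 + J\right) T{\left(-1,-8 \right)} = \left(-45 + 132\right) \left(-3 - 1\right) = 87 \left(-4\right) = -348$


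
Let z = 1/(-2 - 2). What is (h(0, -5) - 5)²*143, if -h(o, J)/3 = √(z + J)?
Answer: -12727/4 + 2145*I*√21 ≈ -3181.8 + 9829.6*I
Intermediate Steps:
z = -¼ (z = 1/(-4) = -¼ ≈ -0.25000)
h(o, J) = -3*√(-¼ + J)
(h(0, -5) - 5)²*143 = (-3*√(-1 + 4*(-5))/2 - 5)²*143 = (-3*√(-1 - 20)/2 - 5)²*143 = (-3*I*√21/2 - 5)²*143 = (-5 - 3*I*√21/2)²*143 = 143*(-5 - 3*I*√21/2)²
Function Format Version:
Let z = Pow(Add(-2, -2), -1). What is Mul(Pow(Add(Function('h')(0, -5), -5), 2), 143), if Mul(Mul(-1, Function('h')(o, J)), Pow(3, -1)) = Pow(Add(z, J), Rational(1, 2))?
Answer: Add(Rational(-12727, 4), Mul(2145, I, Pow(21, Rational(1, 2)))) ≈ Add(-3181.8, Mul(9829.6, I))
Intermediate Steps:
z = Rational(-1, 4) (z = Pow(-4, -1) = Rational(-1, 4) ≈ -0.25000)
Function('h')(o, J) = Mul(-3, Pow(Add(Rational(-1, 4), J), Rational(1, 2)))
Mul(Pow(Add(Function('h')(0, -5), -5), 2), 143) = Mul(Pow(Add(Mul(Rational(-3, 2), Pow(Add(-1, Mul(4, -5)), Rational(1, 2))), -5), 2), 143) = Mul(Pow(Add(Mul(Rational(-3, 2), Pow(Add(-1, -20), Rational(1, 2))), -5), 2), 143) = Mul(Pow(Add(Mul(Rational(-3, 2), Pow(-21, Rational(1, 2))), -5), 2), 143) = Mul(Pow(Add(Mul(Rational(-3, 2), Mul(I, Pow(21, Rational(1, 2)))), -5), 2), 143) = Mul(Pow(Add(Mul(Rational(-3, 2), I, Pow(21, Rational(1, 2))), -5), 2), 143) = Mul(Pow(Add(-5, Mul(Rational(-3, 2), I, Pow(21, Rational(1, 2)))), 2), 143) = Mul(143, Pow(Add(-5, Mul(Rational(-3, 2), I, Pow(21, Rational(1, 2)))), 2))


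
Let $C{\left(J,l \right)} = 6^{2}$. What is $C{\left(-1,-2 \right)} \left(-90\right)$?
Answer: $-3240$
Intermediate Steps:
$C{\left(J,l \right)} = 36$
$C{\left(-1,-2 \right)} \left(-90\right) = 36 \left(-90\right) = -3240$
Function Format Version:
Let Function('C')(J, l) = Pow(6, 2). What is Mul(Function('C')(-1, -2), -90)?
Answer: -3240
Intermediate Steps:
Function('C')(J, l) = 36
Mul(Function('C')(-1, -2), -90) = Mul(36, -90) = -3240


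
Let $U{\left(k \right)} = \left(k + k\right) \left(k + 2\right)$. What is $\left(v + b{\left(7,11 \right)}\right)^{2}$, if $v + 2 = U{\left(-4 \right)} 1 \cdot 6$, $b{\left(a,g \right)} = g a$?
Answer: $29241$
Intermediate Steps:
$U{\left(k \right)} = 2 k \left(2 + k\right)$
$b{\left(a,g \right)} = a g$
$v = 94$ ($v = -2 + 2 \left(-4\right) \left(2 - 4\right) 1 \cdot 6 = -2 + 2 \left(-4\right) \left(-2\right) 1 \cdot 6 = -2 + 16 \cdot 1 \cdot 6 = -2 + 16 \cdot 6 = -2 + 96 = 94$)
$\left(v + b{\left(7,11 \right)}\right)^{2} = \left(94 + 7 \cdot 11\right)^{2} = \left(94 + 77\right)^{2} = 171^{2} = 29241$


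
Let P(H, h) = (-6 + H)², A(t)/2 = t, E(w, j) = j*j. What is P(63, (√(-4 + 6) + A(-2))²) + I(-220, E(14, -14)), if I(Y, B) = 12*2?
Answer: 3273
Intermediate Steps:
E(w, j) = j²
A(t) = 2*t
I(Y, B) = 24
P(63, (√(-4 + 6) + A(-2))²) + I(-220, E(14, -14)) = (-6 + 63)² + 24 = 57² + 24 = 3249 + 24 = 3273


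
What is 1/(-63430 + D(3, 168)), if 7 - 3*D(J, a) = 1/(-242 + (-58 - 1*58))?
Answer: -1074/68121313 ≈ -1.5766e-5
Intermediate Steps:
D(J, a) = 2507/1074 (D(J, a) = 7/3 - 1/(3*(-242 + (-58 - 1*58))) = 7/3 - 1/(3*(-242 + (-58 - 58))) = 7/3 - 1/(3*(-242 - 116)) = 7/3 - 1/3/(-358) = 7/3 - 1/3*(-1/358) = 7/3 + 1/1074 = 2507/1074)
1/(-63430 + D(3, 168)) = 1/(-63430 + 2507/1074) = 1/(-68121313/1074) = -1074/68121313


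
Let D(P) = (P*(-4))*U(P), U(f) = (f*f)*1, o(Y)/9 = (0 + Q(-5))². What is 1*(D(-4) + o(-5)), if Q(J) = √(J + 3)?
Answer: 238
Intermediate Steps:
Q(J) = √(3 + J)
o(Y) = -18 (o(Y) = 9*(0 + √(3 - 5))² = 9*(0 + √(-2))² = 9*(0 + I*√2)² = 9*(I*√2)² = 9*(-2) = -18)
U(f) = f² (U(f) = f²*1 = f²)
D(P) = -4*P³ (D(P) = (P*(-4))*P² = (-4*P)*P² = -4*P³)
1*(D(-4) + o(-5)) = 1*(-4*(-4)³ - 18) = 1*(-4*(-64) - 18) = 1*(256 - 18) = 1*238 = 238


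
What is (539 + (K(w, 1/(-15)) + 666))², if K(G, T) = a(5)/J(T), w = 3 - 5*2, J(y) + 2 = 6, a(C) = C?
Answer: 23280625/16 ≈ 1.4550e+6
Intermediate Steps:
J(y) = 4 (J(y) = -2 + 6 = 4)
w = -7 (w = 3 - 10 = -7)
K(G, T) = 5/4
(539 + (K(w, 1/(-15)) + 666))² = (539 + (5/4 + 666))² = (539 + 2669/4)² = (4825/4)² = 23280625/16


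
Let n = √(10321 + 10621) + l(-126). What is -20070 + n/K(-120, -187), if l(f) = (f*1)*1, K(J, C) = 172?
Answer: -1726083/86 + √20942/172 ≈ -20070.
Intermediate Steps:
l(f) = f (l(f) = f*1 = f)
n = -126 + √20942 (n = √(10321 + 10621) - 126 = √20942 - 126 = -126 + √20942 ≈ 18.714)
-20070 + n/K(-120, -187) = -20070 + (-126 + √20942)/172 = -20070 + (-126 + √20942)*(1/172) = -20070 + (-63/86 + √20942/172) = -1726083/86 + √20942/172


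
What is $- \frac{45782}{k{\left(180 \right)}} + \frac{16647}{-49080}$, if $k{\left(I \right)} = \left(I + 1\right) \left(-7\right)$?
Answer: $\frac{741962937}{20728120} \approx 35.795$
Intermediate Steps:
$k{\left(I \right)} = -7 - 7 I$ ($k{\left(I \right)} = \left(1 + I\right) \left(-7\right) = -7 - 7 I$)
$- \frac{45782}{k{\left(180 \right)}} + \frac{16647}{-49080} = - \frac{45782}{-7 - 1260} + \frac{16647}{-49080} = - \frac{45782}{-7 - 1260} + 16647 \left(- \frac{1}{49080}\right) = - \frac{45782}{-1267} - \frac{5549}{16360} = \left(-45782\right) \left(- \frac{1}{1267}\right) - \frac{5549}{16360} = \frac{45782}{1267} - \frac{5549}{16360} = \frac{741962937}{20728120}$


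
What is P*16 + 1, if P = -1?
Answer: -15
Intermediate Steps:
P*16 + 1 = -1*16 + 1 = -16 + 1 = -15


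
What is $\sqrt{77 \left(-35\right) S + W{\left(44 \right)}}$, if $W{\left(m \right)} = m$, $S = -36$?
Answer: $2 \sqrt{24266} \approx 311.55$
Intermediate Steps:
$\sqrt{77 \left(-35\right) S + W{\left(44 \right)}} = \sqrt{77 \left(-35\right) \left(-36\right) + 44} = \sqrt{\left(-2695\right) \left(-36\right) + 44} = \sqrt{97020 + 44} = \sqrt{97064} = 2 \sqrt{24266}$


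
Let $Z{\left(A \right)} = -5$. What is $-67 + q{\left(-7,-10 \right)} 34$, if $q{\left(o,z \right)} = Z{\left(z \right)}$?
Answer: $-237$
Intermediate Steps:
$q{\left(o,z \right)} = -5$
$-67 + q{\left(-7,-10 \right)} 34 = -67 - 170 = -237$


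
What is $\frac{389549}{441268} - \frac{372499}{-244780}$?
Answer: $\frac{32465711619}{13501697630} \approx 2.4046$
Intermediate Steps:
$\frac{389549}{441268} - \frac{372499}{-244780} = 389549 \cdot \frac{1}{441268} - - \frac{372499}{244780} = \frac{389549}{441268} + \frac{372499}{244780} = \frac{32465711619}{13501697630}$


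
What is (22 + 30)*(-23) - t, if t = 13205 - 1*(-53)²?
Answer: -11592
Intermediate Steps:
t = 10396 (t = 13205 - 1*2809 = 13205 - 2809 = 10396)
(22 + 30)*(-23) - t = (22 + 30)*(-23) - 1*10396 = 52*(-23) - 10396 = -1196 - 10396 = -11592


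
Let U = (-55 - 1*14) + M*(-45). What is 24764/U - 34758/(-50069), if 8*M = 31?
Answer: -9851595902/97484343 ≈ -101.06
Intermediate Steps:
M = 31/8 (M = (⅛)*31 = 31/8 ≈ 3.8750)
U = -1947/8 (U = (-55 - 1*14) + (31/8)*(-45) = (-55 - 14) - 1395/8 = -69 - 1395/8 = -1947/8 ≈ -243.38)
24764/U - 34758/(-50069) = 24764/(-1947/8) - 34758/(-50069) = 24764*(-8/1947) - 34758*(-1/50069) = -198112/1947 + 34758/50069 = -9851595902/97484343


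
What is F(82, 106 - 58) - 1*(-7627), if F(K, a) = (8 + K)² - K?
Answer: 15645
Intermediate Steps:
F(82, 106 - 58) - 1*(-7627) = ((8 + 82)² - 1*82) - 1*(-7627) = (90² - 82) + 7627 = (8100 - 82) + 7627 = 8018 + 7627 = 15645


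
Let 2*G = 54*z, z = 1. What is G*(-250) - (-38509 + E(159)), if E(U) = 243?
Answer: 31516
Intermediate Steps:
G = 27 (G = (54*1)/2 = (½)*54 = 27)
G*(-250) - (-38509 + E(159)) = 27*(-250) - (-38509 + 243) = -6750 - 1*(-38266) = -6750 + 38266 = 31516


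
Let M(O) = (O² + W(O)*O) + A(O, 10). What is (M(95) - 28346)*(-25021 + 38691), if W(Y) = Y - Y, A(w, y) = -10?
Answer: -264254770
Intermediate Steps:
W(Y) = 0
M(O) = -10 + O² (M(O) = (O² + 0*O) - 10 = (O² + 0) - 10 = O² - 10 = -10 + O²)
(M(95) - 28346)*(-25021 + 38691) = ((-10 + 95²) - 28346)*(-25021 + 38691) = ((-10 + 9025) - 28346)*13670 = (9015 - 28346)*13670 = -19331*13670 = -264254770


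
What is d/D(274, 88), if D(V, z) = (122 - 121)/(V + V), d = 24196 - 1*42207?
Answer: -9870028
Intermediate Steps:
d = -18011 (d = 24196 - 42207 = -18011)
D(V, z) = 1/(2*V)
d/D(274, 88) = -18011/((½)/274) = -18011/((½)*(1/274)) = -18011/1/548 = -18011*548 = -9870028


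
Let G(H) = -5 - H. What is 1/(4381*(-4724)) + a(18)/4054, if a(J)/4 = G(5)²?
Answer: 4139166773/41950475788 ≈ 0.098668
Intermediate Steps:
a(J) = 400 (a(J) = 4*(-5 - 1*5)² = 4*(-5 - 5)² = 4*(-10)² = 4*100 = 400)
1/(4381*(-4724)) + a(18)/4054 = 1/(4381*(-4724)) + 400/4054 = (1/4381)*(-1/4724) + 400*(1/4054) = -1/20695844 + 200/2027 = 4139166773/41950475788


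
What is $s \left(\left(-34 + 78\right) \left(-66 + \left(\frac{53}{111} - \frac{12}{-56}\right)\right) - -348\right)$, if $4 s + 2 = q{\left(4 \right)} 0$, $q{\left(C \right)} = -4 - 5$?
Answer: $\frac{981181}{777} \approx 1262.8$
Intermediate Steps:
$q{\left(C \right)} = -9$ ($q{\left(C \right)} = -4 - 5 = -9$)
$s = - \frac{1}{2}$ ($s = - \frac{1}{2} + \frac{\left(-9\right) 0}{4} = - \frac{1}{2} + \frac{1}{4} \cdot 0 = - \frac{1}{2} + 0 = - \frac{1}{2} \approx -0.5$)
$s \left(\left(-34 + 78\right) \left(-66 + \left(\frac{53}{111} - \frac{12}{-56}\right)\right) - -348\right) = - \frac{\left(-34 + 78\right) \left(-66 + \left(\frac{53}{111} - \frac{12}{-56}\right)\right) - -348}{2} = - \frac{44 \left(-66 + \left(53 \cdot \frac{1}{111} - - \frac{3}{14}\right)\right) + 348}{2} = - \frac{44 \left(-66 + \left(\frac{53}{111} + \frac{3}{14}\right)\right) + 348}{2} = - \frac{44 \left(-66 + \frac{1075}{1554}\right) + 348}{2} = - \frac{44 \left(- \frac{101489}{1554}\right) + 348}{2} = - \frac{- \frac{2232758}{777} + 348}{2} = \left(- \frac{1}{2}\right) \left(- \frac{1962362}{777}\right) = \frac{981181}{777}$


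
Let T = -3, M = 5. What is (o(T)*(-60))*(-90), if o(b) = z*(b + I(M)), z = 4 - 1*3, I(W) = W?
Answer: 10800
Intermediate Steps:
z = 1 (z = 4 - 3 = 1)
o(b) = 5 + b (o(b) = 1*(b + 5) = 1*(5 + b) = 5 + b)
(o(T)*(-60))*(-90) = ((5 - 3)*(-60))*(-90) = (2*(-60))*(-90) = -120*(-90) = 10800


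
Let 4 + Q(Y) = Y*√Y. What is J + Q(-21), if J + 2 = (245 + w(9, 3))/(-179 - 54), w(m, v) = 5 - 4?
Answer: -1644/233 - 21*I*√21 ≈ -7.0558 - 96.234*I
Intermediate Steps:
w(m, v) = 1
J = -712/233 (J = -2 + (245 + 1)/(-179 - 54) = -2 + 246/(-233) = -2 + 246*(-1/233) = -2 - 246/233 = -712/233 ≈ -3.0558)
Q(Y) = -4 + Y^(3/2) (Q(Y) = -4 + Y*√Y = -4 + Y^(3/2))
J + Q(-21) = -712/233 + (-4 + (-21)^(3/2)) = -712/233 + (-4 - 21*I*√21) = -1644/233 - 21*I*√21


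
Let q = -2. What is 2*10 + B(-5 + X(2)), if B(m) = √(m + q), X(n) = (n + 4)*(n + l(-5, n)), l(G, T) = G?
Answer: 20 + 5*I ≈ 20.0 + 5.0*I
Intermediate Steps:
X(n) = (-5 + n)*(4 + n) (X(n) = (n + 4)*(n - 5) = (4 + n)*(-5 + n) = (-5 + n)*(4 + n))
B(m) = √(-2 + m) (B(m) = √(m - 2) = √(-2 + m))
2*10 + B(-5 + X(2)) = 2*10 + √(-2 + (-5 + (-20 + 2² - 1*2))) = 20 + √(-2 + (-5 + (-20 + 4 - 2))) = 20 + √(-2 + (-5 - 18)) = 20 + √(-2 - 23) = 20 + √(-25) = 20 + 5*I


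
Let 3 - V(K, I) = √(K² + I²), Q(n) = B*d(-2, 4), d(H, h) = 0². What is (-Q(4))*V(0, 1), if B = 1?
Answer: 0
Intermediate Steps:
d(H, h) = 0
Q(n) = 0 (Q(n) = 1*0 = 0)
V(K, I) = 3 - √(I² + K²) (V(K, I) = 3 - √(K² + I²) = 3 - √(I² + K²))
(-Q(4))*V(0, 1) = (-1*0)*(3 - √(1² + 0²)) = 0*(3 - √(1 + 0)) = 0*(3 - √1) = 0*(3 - 1*1) = 0*(3 - 1) = 0*2 = 0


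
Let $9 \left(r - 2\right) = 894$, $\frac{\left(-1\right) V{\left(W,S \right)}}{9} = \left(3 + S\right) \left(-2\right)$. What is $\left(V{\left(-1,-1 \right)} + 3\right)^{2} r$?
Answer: $154128$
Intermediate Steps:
$V{\left(W,S \right)} = 54 + 18 S$ ($V{\left(W,S \right)} = - 9 \left(3 + S\right) \left(-2\right) = - 9 \left(-6 - 2 S\right) = 54 + 18 S$)
$r = \frac{304}{3}$ ($r = 2 + \frac{1}{9} \cdot 894 = 2 + \frac{298}{3} = \frac{304}{3} \approx 101.33$)
$\left(V{\left(-1,-1 \right)} + 3\right)^{2} r = \left(\left(54 + 18 \left(-1\right)\right) + 3\right)^{2} \cdot \frac{304}{3} = \left(\left(54 - 18\right) + 3\right)^{2} \cdot \frac{304}{3} = \left(36 + 3\right)^{2} \cdot \frac{304}{3} = 39^{2} \cdot \frac{304}{3} = 1521 \cdot \frac{304}{3} = 154128$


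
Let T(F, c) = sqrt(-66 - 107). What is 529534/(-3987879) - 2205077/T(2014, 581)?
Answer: -529534/3987879 + 2205077*I*sqrt(173)/173 ≈ -0.13279 + 1.6765e+5*I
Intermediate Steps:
T(F, c) = I*sqrt(173) (T(F, c) = sqrt(-173) = I*sqrt(173))
529534/(-3987879) - 2205077/T(2014, 581) = 529534/(-3987879) - 2205077*(-I*sqrt(173)/173) = 529534*(-1/3987879) - (-2205077)*I*sqrt(173)/173 = -529534/3987879 + 2205077*I*sqrt(173)/173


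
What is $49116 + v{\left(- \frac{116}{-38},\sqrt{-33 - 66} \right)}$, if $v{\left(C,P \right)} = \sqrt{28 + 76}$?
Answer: $49116 + 2 \sqrt{26} \approx 49126.0$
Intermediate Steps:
$v{\left(C,P \right)} = 2 \sqrt{26}$ ($v{\left(C,P \right)} = \sqrt{104} = 2 \sqrt{26}$)
$49116 + v{\left(- \frac{116}{-38},\sqrt{-33 - 66} \right)} = 49116 + 2 \sqrt{26}$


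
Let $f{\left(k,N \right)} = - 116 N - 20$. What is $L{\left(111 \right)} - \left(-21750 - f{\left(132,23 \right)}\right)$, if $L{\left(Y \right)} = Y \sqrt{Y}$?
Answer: $19062 + 111 \sqrt{111} \approx 20231.0$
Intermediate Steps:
$f{\left(k,N \right)} = -20 - 116 N$
$L{\left(Y \right)} = Y^{\frac{3}{2}}$
$L{\left(111 \right)} - \left(-21750 - f{\left(132,23 \right)}\right) = 111^{\frac{3}{2}} - \left(-21750 - \left(-20 - 2668\right)\right) = 111 \sqrt{111} - \left(-21750 - \left(-20 - 2668\right)\right) = 111 \sqrt{111} - \left(-21750 - -2688\right) = 111 \sqrt{111} - \left(-21750 + 2688\right) = 111 \sqrt{111} - -19062 = 111 \sqrt{111} + 19062 = 19062 + 111 \sqrt{111}$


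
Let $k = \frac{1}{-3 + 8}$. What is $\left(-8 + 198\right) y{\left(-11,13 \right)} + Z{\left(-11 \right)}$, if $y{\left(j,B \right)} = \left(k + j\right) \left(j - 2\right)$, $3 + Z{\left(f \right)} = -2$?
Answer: $26671$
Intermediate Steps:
$k = \frac{1}{5} \approx 0.2$
$Z{\left(f \right)} = -5$ ($Z{\left(f \right)} = -3 - 2 = -5$)
$y{\left(j,B \right)} = \left(-2 + j\right) \left(\frac{1}{5} + j\right)$ ($y{\left(j,B \right)} = \left(\frac{1}{5} + j\right) \left(j - 2\right) = \left(\frac{1}{5} + j\right) \left(-2 + j\right) = \left(-2 + j\right) \left(\frac{1}{5} + j\right)$)
$\left(-8 + 198\right) y{\left(-11,13 \right)} + Z{\left(-11 \right)} = \left(-8 + 198\right) \left(- \frac{2}{5} + \left(-11\right)^{2} - - \frac{99}{5}\right) - 5 = 190 \left(- \frac{2}{5} + 121 + \frac{99}{5}\right) - 5 = 190 \cdot \frac{702}{5} - 5 = 26676 - 5 = 26671$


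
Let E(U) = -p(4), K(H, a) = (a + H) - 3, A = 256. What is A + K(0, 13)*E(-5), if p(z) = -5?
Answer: 306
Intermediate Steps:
K(H, a) = -3 + H + a (K(H, a) = (H + a) - 3 = -3 + H + a)
E(U) = 5 (E(U) = -1*(-5) = 5)
A + K(0, 13)*E(-5) = 256 + (-3 + 0 + 13)*5 = 256 + 10*5 = 256 + 50 = 306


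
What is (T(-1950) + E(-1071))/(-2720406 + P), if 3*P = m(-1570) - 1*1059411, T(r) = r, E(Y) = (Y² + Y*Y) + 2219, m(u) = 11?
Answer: -6883053/9220618 ≈ -0.74648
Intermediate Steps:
E(Y) = 2219 + 2*Y² (E(Y) = (Y² + Y²) + 2219 = 2*Y² + 2219 = 2219 + 2*Y²)
P = -1059400/3 (P = (11 - 1*1059411)/3 = (11 - 1059411)/3 = (⅓)*(-1059400) = -1059400/3 ≈ -3.5313e+5)
(T(-1950) + E(-1071))/(-2720406 + P) = (-1950 + (2219 + 2*(-1071)²))/(-2720406 - 1059400/3) = (-1950 + (2219 + 2*1147041))/(-9220618/3) = (-1950 + (2219 + 2294082))*(-3/9220618) = (-1950 + 2296301)*(-3/9220618) = 2294351*(-3/9220618) = -6883053/9220618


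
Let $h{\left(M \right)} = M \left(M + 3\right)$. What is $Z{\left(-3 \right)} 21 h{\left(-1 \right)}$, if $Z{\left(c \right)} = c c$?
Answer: $-378$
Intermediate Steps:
$Z{\left(c \right)} = c^{2}$
$h{\left(M \right)} = M \left(3 + M\right)$
$Z{\left(-3 \right)} 21 h{\left(-1 \right)} = \left(-3\right)^{2} \cdot 21 \left(- (3 - 1)\right) = 9 \cdot 21 \left(\left(-1\right) 2\right) = 189 \left(-2\right) = -378$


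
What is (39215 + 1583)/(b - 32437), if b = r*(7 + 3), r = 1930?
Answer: -40798/13137 ≈ -3.1056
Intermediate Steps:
b = 19300 (b = 1930*(7 + 3) = 1930*10 = 19300)
(39215 + 1583)/(b - 32437) = (39215 + 1583)/(19300 - 32437) = 40798/(-13137) = 40798*(-1/13137) = -40798/13137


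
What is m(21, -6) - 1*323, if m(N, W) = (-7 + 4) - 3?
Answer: -329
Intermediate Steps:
m(N, W) = -6 (m(N, W) = -3 - 3 = -6)
m(21, -6) - 1*323 = -6 - 1*323 = -6 - 323 = -329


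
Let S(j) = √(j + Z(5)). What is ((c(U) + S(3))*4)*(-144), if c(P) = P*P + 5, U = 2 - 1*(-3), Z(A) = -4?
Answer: -17280 - 576*I ≈ -17280.0 - 576.0*I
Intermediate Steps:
U = 5 (U = 2 + 3 = 5)
c(P) = 5 + P² (c(P) = P² + 5 = 5 + P²)
S(j) = √(-4 + j) (S(j) = √(j - 4) = √(-4 + j))
((c(U) + S(3))*4)*(-144) = (((5 + 5²) + √(-4 + 3))*4)*(-144) = (((5 + 25) + √(-1))*4)*(-144) = ((30 + I)*4)*(-144) = (120 + 4*I)*(-144) = -17280 - 576*I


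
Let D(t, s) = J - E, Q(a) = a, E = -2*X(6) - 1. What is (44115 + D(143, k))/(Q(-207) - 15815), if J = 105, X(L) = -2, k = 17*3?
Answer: -44217/16022 ≈ -2.7598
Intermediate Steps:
k = 51
E = 3 (E = -2*(-2) - 1 = 4 - 1 = 3)
D(t, s) = 102 (D(t, s) = 105 - 1*3 = 105 - 3 = 102)
(44115 + D(143, k))/(Q(-207) - 15815) = (44115 + 102)/(-207 - 15815) = 44217/(-16022) = 44217*(-1/16022) = -44217/16022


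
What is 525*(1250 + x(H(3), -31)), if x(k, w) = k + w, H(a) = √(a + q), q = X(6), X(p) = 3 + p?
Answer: 639975 + 1050*√3 ≈ 6.4179e+5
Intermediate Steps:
q = 9 (q = 3 + 6 = 9)
H(a) = √(9 + a) (H(a) = √(a + 9) = √(9 + a))
525*(1250 + x(H(3), -31)) = 525*(1250 + (√(9 + 3) - 31)) = 525*(1250 + (√12 - 31)) = 525*(1250 + (2*√3 - 31)) = 525*(1250 + (-31 + 2*√3)) = 525*(1219 + 2*√3) = 639975 + 1050*√3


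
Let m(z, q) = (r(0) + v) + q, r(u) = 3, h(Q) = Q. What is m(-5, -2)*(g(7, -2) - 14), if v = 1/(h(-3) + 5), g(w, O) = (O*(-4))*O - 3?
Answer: -99/2 ≈ -49.500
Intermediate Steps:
g(w, O) = -3 - 4*O² (g(w, O) = (-4*O)*O - 3 = -4*O² - 3 = -3 - 4*O²)
v = ½ (v = 1/(-3 + 5) = 1/2 = ½ ≈ 0.50000)
m(z, q) = 7/2 + q (m(z, q) = (3 + ½) + q = 7/2 + q)
m(-5, -2)*(g(7, -2) - 14) = (7/2 - 2)*((-3 - 4*(-2)²) - 14) = 3*((-3 - 4*4) - 14)/2 = 3*((-3 - 16) - 14)/2 = 3*(-19 - 14)/2 = (3/2)*(-33) = -99/2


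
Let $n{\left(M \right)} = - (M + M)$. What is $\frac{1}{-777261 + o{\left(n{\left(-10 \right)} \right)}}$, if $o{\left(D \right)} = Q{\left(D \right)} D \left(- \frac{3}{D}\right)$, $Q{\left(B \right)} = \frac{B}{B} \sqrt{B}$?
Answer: $- \frac{259087}{201378220647} + \frac{2 \sqrt{5}}{201378220647} \approx -1.2865 \cdot 10^{-6}$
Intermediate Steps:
$n{\left(M \right)} = - 2 M$
$Q{\left(B \right)} = \sqrt{B}$ ($Q{\left(B \right)} = 1 \sqrt{B} = \sqrt{B}$)
$o{\left(D \right)} = - 3 \sqrt{D}$ ($o{\left(D \right)} = \sqrt{D} D \left(- \frac{3}{D}\right) = D^{\frac{3}{2}} \left(- \frac{3}{D}\right) = - 3 \sqrt{D}$)
$\frac{1}{-777261 + o{\left(n{\left(-10 \right)} \right)}} = \frac{1}{-777261 - 3 \sqrt{\left(-2\right) \left(-10\right)}} = \frac{1}{-777261 - 3 \sqrt{20}} = \frac{1}{-777261 - 3 \cdot 2 \sqrt{5}} = \frac{1}{-777261 - 6 \sqrt{5}}$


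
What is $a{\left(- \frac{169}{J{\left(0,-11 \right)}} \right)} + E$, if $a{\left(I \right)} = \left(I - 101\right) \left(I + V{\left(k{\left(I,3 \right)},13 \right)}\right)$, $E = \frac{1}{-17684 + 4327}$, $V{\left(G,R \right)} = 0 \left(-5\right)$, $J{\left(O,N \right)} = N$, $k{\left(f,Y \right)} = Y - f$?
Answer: $- \frac{2126407807}{1616197} \approx -1315.7$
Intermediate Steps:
$V{\left(G,R \right)} = 0$
$E = - \frac{1}{13357}$ ($E = \frac{1}{-13357} = - \frac{1}{13357} \approx -7.4867 \cdot 10^{-5}$)
$a{\left(I \right)} = I \left(-101 + I\right)$ ($a{\left(I \right)} = \left(I - 101\right) \left(I + 0\right) = \left(-101 + I\right) I = I \left(-101 + I\right)$)
$a{\left(- \frac{169}{J{\left(0,-11 \right)}} \right)} + E = - \frac{169}{-11} \left(-101 - \frac{169}{-11}\right) - \frac{1}{13357} = \left(-169\right) \left(- \frac{1}{11}\right) \left(-101 - - \frac{169}{11}\right) - \frac{1}{13357} = \frac{169 \left(-101 + \frac{169}{11}\right)}{11} - \frac{1}{13357} = \frac{169}{11} \left(- \frac{942}{11}\right) - \frac{1}{13357} = - \frac{159198}{121} - \frac{1}{13357} = - \frac{2126407807}{1616197}$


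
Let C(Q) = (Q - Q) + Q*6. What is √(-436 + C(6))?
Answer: 20*I ≈ 20.0*I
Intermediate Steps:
C(Q) = 6*Q (C(Q) = 0 + 6*Q = 6*Q)
√(-436 + C(6)) = √(-436 + 6*6) = √(-436 + 36) = √(-400) = 20*I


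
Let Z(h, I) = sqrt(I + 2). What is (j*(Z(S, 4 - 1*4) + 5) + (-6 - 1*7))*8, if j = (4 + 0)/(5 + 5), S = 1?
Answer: -88 + 16*sqrt(2)/5 ≈ -83.474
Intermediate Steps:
j = 2/5 (j = 4/10 = 4*(1/10) = 2/5 ≈ 0.40000)
Z(h, I) = sqrt(2 + I)
(j*(Z(S, 4 - 1*4) + 5) + (-6 - 1*7))*8 = (2*(sqrt(2 + (4 - 1*4)) + 5)/5 + (-6 - 1*7))*8 = (2*(sqrt(2 + (4 - 4)) + 5)/5 + (-6 - 7))*8 = (2*(sqrt(2 + 0) + 5)/5 - 13)*8 = (2*(sqrt(2) + 5)/5 - 13)*8 = (2*(5 + sqrt(2))/5 - 13)*8 = ((2 + 2*sqrt(2)/5) - 13)*8 = (-11 + 2*sqrt(2)/5)*8 = -88 + 16*sqrt(2)/5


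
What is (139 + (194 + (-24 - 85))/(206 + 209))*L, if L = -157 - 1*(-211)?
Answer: 623916/83 ≈ 7517.1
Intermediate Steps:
L = 54 (L = -157 + 211 = 54)
(139 + (194 + (-24 - 85))/(206 + 209))*L = (139 + (194 + (-24 - 85))/(206 + 209))*54 = (139 + (194 - 109)/415)*54 = (139 + 85*(1/415))*54 = (139 + 17/83)*54 = (11554/83)*54 = 623916/83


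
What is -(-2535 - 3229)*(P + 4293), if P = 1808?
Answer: 35166164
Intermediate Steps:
-(-2535 - 3229)*(P + 4293) = -(-2535 - 3229)*(1808 + 4293) = -(-5764)*6101 = -1*(-35166164) = 35166164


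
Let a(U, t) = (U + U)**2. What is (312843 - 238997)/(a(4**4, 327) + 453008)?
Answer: 36923/357576 ≈ 0.10326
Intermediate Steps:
a(U, t) = 4*U**2 (a(U, t) = (2*U)**2 = 4*U**2)
(312843 - 238997)/(a(4**4, 327) + 453008) = (312843 - 238997)/(4*(4**4)**2 + 453008) = 73846/(4*256**2 + 453008) = 73846/(4*65536 + 453008) = 73846/(262144 + 453008) = 73846/715152 = 73846*(1/715152) = 36923/357576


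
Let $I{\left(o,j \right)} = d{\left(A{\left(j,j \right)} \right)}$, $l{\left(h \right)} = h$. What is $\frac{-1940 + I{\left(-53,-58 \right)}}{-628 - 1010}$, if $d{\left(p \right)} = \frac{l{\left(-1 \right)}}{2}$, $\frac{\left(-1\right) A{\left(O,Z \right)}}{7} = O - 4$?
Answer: $\frac{3881}{3276} \approx 1.1847$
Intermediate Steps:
$A{\left(O,Z \right)} = 28 - 7 O$ ($A{\left(O,Z \right)} = - 7 \left(O - 4\right) = - 7 \left(-4 + O\right) = 28 - 7 O$)
$d{\left(p \right)} = - \frac{1}{2}$
$I{\left(o,j \right)} = - \frac{1}{2}$
$\frac{-1940 + I{\left(-53,-58 \right)}}{-628 - 1010} = \frac{-1940 - \frac{1}{2}}{-628 - 1010} = - \frac{3881}{2 \left(-1638\right)} = \left(- \frac{3881}{2}\right) \left(- \frac{1}{1638}\right) = \frac{3881}{3276}$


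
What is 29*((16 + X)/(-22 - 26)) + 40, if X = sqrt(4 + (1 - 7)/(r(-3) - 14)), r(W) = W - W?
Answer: 91/3 - 29*sqrt(217)/336 ≈ 29.062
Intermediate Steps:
r(W) = 0
X = sqrt(217)/7 (X = sqrt(4 + (1 - 7)/(0 - 14)) = sqrt(4 - 6/(-14)) = sqrt(4 - 6*(-1/14)) = sqrt(4 + 3/7) = sqrt(31/7) = sqrt(217)/7 ≈ 2.1044)
29*((16 + X)/(-22 - 26)) + 40 = 29*((16 + sqrt(217)/7)/(-22 - 26)) + 40 = 29*((16 + sqrt(217)/7)/(-48)) + 40 = 29*((16 + sqrt(217)/7)*(-1/48)) + 40 = 29*(-1/3 - sqrt(217)/336) + 40 = (-29/3 - 29*sqrt(217)/336) + 40 = 91/3 - 29*sqrt(217)/336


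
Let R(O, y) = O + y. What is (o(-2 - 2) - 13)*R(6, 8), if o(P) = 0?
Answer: -182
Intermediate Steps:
(o(-2 - 2) - 13)*R(6, 8) = (0 - 13)*(6 + 8) = -13*14 = -182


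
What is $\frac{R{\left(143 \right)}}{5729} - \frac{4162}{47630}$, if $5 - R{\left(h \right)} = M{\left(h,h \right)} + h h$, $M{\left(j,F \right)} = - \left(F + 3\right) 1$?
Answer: $- \frac{29136407}{8025655} \approx -3.6304$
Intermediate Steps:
$M{\left(j,F \right)} = -3 - F$ ($M{\left(j,F \right)} = - \left(3 + F\right) 1 = - (3 + F) = -3 - F$)
$R{\left(h \right)} = 8 + h - h^{2}$ ($R{\left(h \right)} = 5 - \left(\left(-3 - h\right) + h h\right) = 5 - \left(\left(-3 - h\right) + h^{2}\right) = 5 - \left(-3 + h^{2} - h\right) = 5 + \left(3 + h - h^{2}\right) = 8 + h - h^{2}$)
$\frac{R{\left(143 \right)}}{5729} - \frac{4162}{47630} = \frac{8 + 143 - 143^{2}}{5729} - \frac{4162}{47630} = \left(8 + 143 - 20449\right) \frac{1}{5729} - \frac{2081}{23815} = \left(-20298\right) \frac{1}{5729} - \frac{2081}{23815} = - \frac{1194}{337} - \frac{2081}{23815} = - \frac{29136407}{8025655}$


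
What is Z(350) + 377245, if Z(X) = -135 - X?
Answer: 376760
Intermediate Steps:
Z(350) + 377245 = (-135 - 1*350) + 377245 = (-135 - 350) + 377245 = -485 + 377245 = 376760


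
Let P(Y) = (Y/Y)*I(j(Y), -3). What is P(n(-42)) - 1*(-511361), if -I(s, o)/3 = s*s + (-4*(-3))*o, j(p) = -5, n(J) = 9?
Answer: 511394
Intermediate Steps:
I(s, o) = -36*o - 3*s² (I(s, o) = -3*(s*s + (-4*(-3))*o) = -3*(s² + 12*o) = -36*o - 3*s²)
P(Y) = 33 (P(Y) = (Y/Y)*(-36*(-3) - 3*(-5)²) = 1*(108 - 3*25) = 1*(108 - 75) = 1*33 = 33)
P(n(-42)) - 1*(-511361) = 33 - 1*(-511361) = 33 + 511361 = 511394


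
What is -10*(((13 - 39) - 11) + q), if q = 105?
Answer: -680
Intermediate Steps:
-10*(((13 - 39) - 11) + q) = -10*(((13 - 39) - 11) + 105) = -10*((-26 - 11) + 105) = -10*(-37 + 105) = -10*68 = -680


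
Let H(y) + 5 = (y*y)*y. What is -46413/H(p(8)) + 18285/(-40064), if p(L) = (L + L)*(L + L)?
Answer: -308630793567/672162181504 ≈ -0.45916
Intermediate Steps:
p(L) = 4*L² (p(L) = (2*L)*(2*L) = 4*L²)
H(y) = -5 + y³ (H(y) = -5 + (y*y)*y = -5 + y²*y = -5 + y³)
-46413/H(p(8)) + 18285/(-40064) = -46413/(-5 + (4*8²)³) + 18285/(-40064) = -46413/(-5 + (4*64)³) + 18285*(-1/40064) = -46413/(-5 + 256³) - 18285/40064 = -46413/(-5 + 16777216) - 18285/40064 = -46413/16777211 - 18285/40064 = -308630793567/672162181504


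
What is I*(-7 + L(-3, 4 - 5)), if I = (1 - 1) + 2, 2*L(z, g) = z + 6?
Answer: -11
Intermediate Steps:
L(z, g) = 3 + z/2 (L(z, g) = (z + 6)/2 = (6 + z)/2 = 3 + z/2)
I = 2 (I = 0 + 2 = 2)
I*(-7 + L(-3, 4 - 5)) = 2*(-7 + (3 + (1/2)*(-3))) = 2*(-7 + (3 - 3/2)) = 2*(-7 + 3/2) = 2*(-11/2) = -11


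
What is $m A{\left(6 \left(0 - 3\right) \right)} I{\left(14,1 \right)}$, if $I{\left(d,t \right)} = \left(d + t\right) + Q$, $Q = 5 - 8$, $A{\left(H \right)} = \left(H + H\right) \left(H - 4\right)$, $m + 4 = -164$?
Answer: $-1596672$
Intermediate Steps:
$m = -168$ ($m = -4 - 164 = -168$)
$A{\left(H \right)} = 2 H \left(-4 + H\right)$
$Q = -3$ ($Q = 5 - 8 = -3$)
$I{\left(d,t \right)} = -3 + d + t$ ($I{\left(d,t \right)} = \left(d + t\right) - 3 = -3 + d + t$)
$m A{\left(6 \left(0 - 3\right) \right)} I{\left(14,1 \right)} = - 168 \cdot 2 \cdot 6 \left(0 - 3\right) \left(-4 + 6 \left(0 - 3\right)\right) \left(-3 + 14 + 1\right) = - 168 \cdot 2 \cdot 6 \left(-3\right) \left(-4 + 6 \left(-3\right)\right) 12 = - 168 \cdot 2 \left(-18\right) \left(-4 - 18\right) 12 = - 168 \cdot 2 \left(-18\right) \left(-22\right) 12 = \left(-168\right) 792 \cdot 12 = \left(-133056\right) 12 = -1596672$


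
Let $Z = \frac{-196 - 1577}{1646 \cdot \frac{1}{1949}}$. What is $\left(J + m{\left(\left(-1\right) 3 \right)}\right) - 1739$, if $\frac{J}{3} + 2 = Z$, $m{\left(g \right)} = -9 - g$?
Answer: $- \frac{13248877}{1646} \approx -8049.1$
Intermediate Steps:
$Z = - \frac{3455577}{1646}$ ($Z = - \frac{1773}{1646 \cdot \frac{1}{1949}} = - \frac{1773}{\frac{1646}{1949}} = \left(-1773\right) \frac{1949}{1646} = - \frac{3455577}{1646} \approx -2099.4$)
$J = - \frac{10376607}{1646}$ ($J = -6 + 3 \left(- \frac{3455577}{1646}\right) = -6 - \frac{10366731}{1646} = - \frac{10376607}{1646} \approx -6304.1$)
$\left(J + m{\left(\left(-1\right) 3 \right)}\right) - 1739 = \left(- \frac{10376607}{1646} - \left(9 - 3\right)\right) - 1739 = \left(- \frac{10376607}{1646} - 6\right) - 1739 = - \frac{10386483}{1646} - 1739 = - \frac{13248877}{1646}$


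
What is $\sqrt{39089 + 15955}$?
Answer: $6 \sqrt{1529} \approx 234.61$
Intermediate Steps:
$\sqrt{39089 + 15955} = \sqrt{55044} = 6 \sqrt{1529}$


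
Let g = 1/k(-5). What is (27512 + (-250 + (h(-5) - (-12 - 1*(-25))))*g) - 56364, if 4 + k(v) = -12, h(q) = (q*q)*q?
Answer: -115311/4 ≈ -28828.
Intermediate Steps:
h(q) = q³ (h(q) = q²*q = q³)
k(v) = -16 (k(v) = -4 - 12 = -16)
g = -1/16 (g = 1/(-16) = -1/16 ≈ -0.062500)
(27512 + (-250 + (h(-5) - (-12 - 1*(-25))))*g) - 56364 = (27512 + (-250 + ((-5)³ - (-12 - 1*(-25))))*(-1/16)) - 56364 = (27512 + (-250 + (-125 - (-12 + 25)))*(-1/16)) - 56364 = (27512 + (-250 + (-125 - 1*13))*(-1/16)) - 56364 = (27512 + (-250 + (-125 - 13))*(-1/16)) - 56364 = (27512 + (-250 - 138)*(-1/16)) - 56364 = (27512 - 388*(-1/16)) - 56364 = (27512 + 97/4) - 56364 = 110145/4 - 56364 = -115311/4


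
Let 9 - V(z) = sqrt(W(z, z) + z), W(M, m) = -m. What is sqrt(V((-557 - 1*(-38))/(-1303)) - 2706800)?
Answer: I*sqrt(2706791) ≈ 1645.2*I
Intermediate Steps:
V(z) = 9 (V(z) = 9 - sqrt(-z + z) = 9 - sqrt(0) = 9 - 1*0 = 9 + 0 = 9)
sqrt(V((-557 - 1*(-38))/(-1303)) - 2706800) = sqrt(9 - 2706800) = sqrt(-2706791) = I*sqrt(2706791)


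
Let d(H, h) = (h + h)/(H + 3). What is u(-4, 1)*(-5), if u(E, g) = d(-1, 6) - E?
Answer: -50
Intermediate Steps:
d(H, h) = 2*h/(3 + H) (d(H, h) = (2*h)/(3 + H) = 2*h/(3 + H))
u(E, g) = 6 - E (u(E, g) = 2*6/(3 - 1) - E = 2*6/2 - E = 2*6*(1/2) - E = 6 - E)
u(-4, 1)*(-5) = (6 - 1*(-4))*(-5) = (6 + 4)*(-5) = 10*(-5) = -50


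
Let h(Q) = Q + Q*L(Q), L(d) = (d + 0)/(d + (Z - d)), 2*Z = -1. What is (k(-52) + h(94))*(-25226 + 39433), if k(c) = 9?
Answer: -249602783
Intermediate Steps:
Z = -1/2 (Z = (1/2)*(-1) = -1/2 ≈ -0.50000)
L(d) = -2*d (L(d) = (d + 0)/(d + (-1/2 - d)) = d/(-1/2) = d*(-2) = -2*d)
h(Q) = Q - 2*Q**2 (h(Q) = Q + Q*(-2*Q) = Q - 2*Q**2)
(k(-52) + h(94))*(-25226 + 39433) = (9 + 94*(1 - 2*94))*(-25226 + 39433) = (9 + 94*(1 - 188))*14207 = (9 + 94*(-187))*14207 = (9 - 17578)*14207 = -17569*14207 = -249602783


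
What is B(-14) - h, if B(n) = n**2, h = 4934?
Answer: -4738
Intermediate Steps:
B(-14) - h = (-14)**2 - 1*4934 = 196 - 4934 = -4738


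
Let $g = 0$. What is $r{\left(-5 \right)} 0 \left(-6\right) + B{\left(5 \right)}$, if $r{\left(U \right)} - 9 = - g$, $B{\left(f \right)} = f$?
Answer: $5$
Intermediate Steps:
$r{\left(U \right)} = 9$ ($r{\left(U \right)} = 9 - 0 = 9 + 0 = 9$)
$r{\left(-5 \right)} 0 \left(-6\right) + B{\left(5 \right)} = 9 \cdot 0 \left(-6\right) + 5 = 9 \cdot 0 + 5 = 0 + 5 = 5$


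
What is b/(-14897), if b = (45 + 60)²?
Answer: -11025/14897 ≈ -0.74008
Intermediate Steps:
b = 11025 (b = 105² = 11025)
b/(-14897) = 11025/(-14897) = 11025*(-1/14897) = -11025/14897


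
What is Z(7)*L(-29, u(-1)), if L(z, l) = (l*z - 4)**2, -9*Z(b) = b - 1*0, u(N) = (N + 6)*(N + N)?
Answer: -572572/9 ≈ -63619.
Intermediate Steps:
u(N) = 2*N*(6 + N) (u(N) = (6 + N)*(2*N) = 2*N*(6 + N))
Z(b) = -b/9 (Z(b) = -(b - 1*0)/9 = -(b + 0)/9 = -b/9)
L(z, l) = (-4 + l*z)**2
Z(7)*L(-29, u(-1)) = (-1/9*7)*(-4 + (2*(-1)*(6 - 1))*(-29))**2 = -7*(-4 + (2*(-1)*5)*(-29))**2/9 = -7*(-4 - 10*(-29))**2/9 = -7*(-4 + 290)**2/9 = -7/9*286**2 = -7/9*81796 = -572572/9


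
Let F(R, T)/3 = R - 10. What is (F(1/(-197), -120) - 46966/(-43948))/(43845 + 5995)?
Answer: -17900873/30821611360 ≈ -0.00058079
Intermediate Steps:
F(R, T) = -30 + 3*R (F(R, T) = 3*(R - 10) = 3*(-10 + R) = -30 + 3*R)
(F(1/(-197), -120) - 46966/(-43948))/(43845 + 5995) = ((-30 + 3/(-197)) - 46966/(-43948))/(43845 + 5995) = ((-30 + 3*(-1/197)) - 46966*(-1/43948))/49840 = ((-30 - 3/197) + 23483/21974)*(1/49840) = (-5913/197 + 23483/21974)*(1/49840) = -125306111/4328878*1/49840 = -17900873/30821611360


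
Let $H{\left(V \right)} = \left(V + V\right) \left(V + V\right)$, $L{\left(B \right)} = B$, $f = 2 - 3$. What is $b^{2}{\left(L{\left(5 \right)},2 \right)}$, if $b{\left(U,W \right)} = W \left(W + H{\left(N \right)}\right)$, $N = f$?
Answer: $144$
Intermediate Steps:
$f = -1$ ($f = 2 - 3 = -1$)
$N = -1$
$H{\left(V \right)} = 4 V^{2}$ ($H{\left(V \right)} = 2 V 2 V = 4 V^{2}$)
$b{\left(U,W \right)} = W \left(4 + W\right)$ ($b{\left(U,W \right)} = W \left(W + 4 \left(-1\right)^{2}\right) = W \left(W + 4 \cdot 1\right) = W \left(W + 4\right) = W \left(4 + W\right)$)
$b^{2}{\left(L{\left(5 \right)},2 \right)} = \left(2 \left(4 + 2\right)\right)^{2} = \left(2 \cdot 6\right)^{2} = 12^{2} = 144$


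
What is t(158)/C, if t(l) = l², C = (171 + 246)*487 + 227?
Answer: 12482/101653 ≈ 0.12279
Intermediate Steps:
C = 203306 (C = 417*487 + 227 = 203079 + 227 = 203306)
t(158)/C = 158²/203306 = 24964*(1/203306) = 12482/101653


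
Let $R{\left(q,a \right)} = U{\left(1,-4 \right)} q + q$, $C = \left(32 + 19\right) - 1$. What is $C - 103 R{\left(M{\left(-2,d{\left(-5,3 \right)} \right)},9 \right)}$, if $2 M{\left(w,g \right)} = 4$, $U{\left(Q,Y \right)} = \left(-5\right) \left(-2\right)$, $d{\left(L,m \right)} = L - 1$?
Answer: $-2216$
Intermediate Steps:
$d{\left(L,m \right)} = -1 + L$
$U{\left(Q,Y \right)} = 10$
$M{\left(w,g \right)} = 2$ ($M{\left(w,g \right)} = \frac{1}{2} \cdot 4 = 2$)
$C = 50$ ($C = 51 - 1 = 50$)
$R{\left(q,a \right)} = 11 q$ ($R{\left(q,a \right)} = 10 q + q = 11 q$)
$C - 103 R{\left(M{\left(-2,d{\left(-5,3 \right)} \right)},9 \right)} = 50 - 103 \cdot 11 \cdot 2 = 50 - 2266 = -2216$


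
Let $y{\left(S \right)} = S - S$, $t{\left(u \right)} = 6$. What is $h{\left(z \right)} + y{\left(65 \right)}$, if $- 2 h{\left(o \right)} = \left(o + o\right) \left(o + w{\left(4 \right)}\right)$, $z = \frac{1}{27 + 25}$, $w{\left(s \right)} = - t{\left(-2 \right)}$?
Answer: $\frac{311}{2704} \approx 0.11501$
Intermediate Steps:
$w{\left(s \right)} = -6$ ($w{\left(s \right)} = \left(-1\right) 6 = -6$)
$z = \frac{1}{52} \approx 0.019231$
$h{\left(o \right)} = - o \left(-6 + o\right)$ ($h{\left(o \right)} = - \frac{\left(o + o\right) \left(o - 6\right)}{2} = - \frac{2 o \left(-6 + o\right)}{2} = - o \left(-6 + o\right)$)
$y{\left(S \right)} = 0$
$h{\left(z \right)} + y{\left(65 \right)} = \frac{6 - \frac{1}{52}}{52} + 0 = \frac{1}{52} \cdot \frac{311}{52} + 0 = \frac{311}{2704} + 0 = \frac{311}{2704}$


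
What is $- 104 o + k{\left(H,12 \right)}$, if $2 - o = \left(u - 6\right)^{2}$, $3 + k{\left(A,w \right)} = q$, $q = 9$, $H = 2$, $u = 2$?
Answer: $1462$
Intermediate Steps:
$k{\left(A,w \right)} = 6$ ($k{\left(A,w \right)} = -3 + 9 = 6$)
$o = -14$ ($o = 2 - \left(2 - 6\right)^{2} = 2 - \left(-4\right)^{2} = 2 - 16 = -14$)
$- 104 o + k{\left(H,12 \right)} = \left(-104\right) \left(-14\right) + 6 = 1456 + 6 = 1462$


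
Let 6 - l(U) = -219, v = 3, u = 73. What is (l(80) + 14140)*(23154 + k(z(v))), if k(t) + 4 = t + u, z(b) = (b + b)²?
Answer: 334115535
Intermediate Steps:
z(b) = 4*b² (z(b) = (2*b)² = 4*b²)
k(t) = 69 + t (k(t) = -4 + (t + 73) = -4 + (73 + t) = 69 + t)
l(U) = 225 (l(U) = 6 - 1*(-219) = 6 + 219 = 225)
(l(80) + 14140)*(23154 + k(z(v))) = (225 + 14140)*(23154 + (69 + 4*3²)) = 14365*(23154 + (69 + 4*9)) = 14365*(23154 + (69 + 36)) = 14365*(23154 + 105) = 14365*23259 = 334115535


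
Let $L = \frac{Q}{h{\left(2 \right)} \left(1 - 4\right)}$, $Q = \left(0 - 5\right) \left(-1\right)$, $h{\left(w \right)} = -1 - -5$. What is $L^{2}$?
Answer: $\frac{25}{144} \approx 0.17361$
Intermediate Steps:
$h{\left(w \right)} = 4$ ($h{\left(w \right)} = -1 + 5 = 4$)
$Q = 5$ ($Q = \left(-5\right) \left(-1\right) = 5$)
$L = - \frac{5}{12}$ ($L = \frac{5}{4 \left(1 - 4\right)} = \frac{5}{4 \left(-3\right)} = \frac{5}{-12} = 5 \left(- \frac{1}{12}\right) = - \frac{5}{12} \approx -0.41667$)
$L^{2} = \left(- \frac{5}{12}\right)^{2} = \frac{25}{144}$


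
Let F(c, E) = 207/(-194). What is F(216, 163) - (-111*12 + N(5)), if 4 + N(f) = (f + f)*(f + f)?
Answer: 239577/194 ≈ 1234.9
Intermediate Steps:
N(f) = -4 + 4*f² (N(f) = -4 + (f + f)*(f + f) = -4 + (2*f)*(2*f) = -4 + 4*f²)
F(c, E) = -207/194 (F(c, E) = 207*(-1/194) = -207/194)
F(216, 163) - (-111*12 + N(5)) = -207/194 - (-111*12 + (-4 + 4*5²)) = -207/194 - (-1332 + (-4 + 4*25)) = -207/194 - (-1332 + (-4 + 100)) = -207/194 - (-1332 + 96) = -207/194 - 1*(-1236) = -207/194 + 1236 = 239577/194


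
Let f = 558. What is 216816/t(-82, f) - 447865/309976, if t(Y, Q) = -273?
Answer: -22443341187/28207816 ≈ -795.64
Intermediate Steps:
216816/t(-82, f) - 447865/309976 = 216816/(-273) - 447865/309976 = 216816*(-1/273) - 447865*1/309976 = -72272/91 - 447865/309976 = -22443341187/28207816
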